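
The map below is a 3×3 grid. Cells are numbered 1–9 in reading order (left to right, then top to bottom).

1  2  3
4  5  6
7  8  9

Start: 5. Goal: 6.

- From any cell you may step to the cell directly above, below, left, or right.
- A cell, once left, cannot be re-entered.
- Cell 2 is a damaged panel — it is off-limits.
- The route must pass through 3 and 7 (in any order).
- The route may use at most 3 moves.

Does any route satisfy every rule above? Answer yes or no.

3 must be visited but has only one open neighbour (6), and it is neither the start nor the goal — the route would have to enter and leave through 6, re-entering it.

no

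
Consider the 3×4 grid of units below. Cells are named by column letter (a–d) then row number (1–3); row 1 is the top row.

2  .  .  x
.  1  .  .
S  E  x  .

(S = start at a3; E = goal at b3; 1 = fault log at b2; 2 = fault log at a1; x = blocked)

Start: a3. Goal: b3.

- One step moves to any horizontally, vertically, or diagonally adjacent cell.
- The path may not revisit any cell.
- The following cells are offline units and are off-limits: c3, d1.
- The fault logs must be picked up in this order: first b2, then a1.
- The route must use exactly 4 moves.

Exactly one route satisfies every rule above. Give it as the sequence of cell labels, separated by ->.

a3 -> b2 -> a1 -> a2 -> b3

The waypoints must appear in the order b2, a1, with no cell reused.
Route from a3: up-right 1 to b2, up-left 1 to a1, down 1 to a2, down-right 1 to b3 — 4 moves in all.
Check: order respected (1 at step 1, 2 at step 2); 4 moves as required.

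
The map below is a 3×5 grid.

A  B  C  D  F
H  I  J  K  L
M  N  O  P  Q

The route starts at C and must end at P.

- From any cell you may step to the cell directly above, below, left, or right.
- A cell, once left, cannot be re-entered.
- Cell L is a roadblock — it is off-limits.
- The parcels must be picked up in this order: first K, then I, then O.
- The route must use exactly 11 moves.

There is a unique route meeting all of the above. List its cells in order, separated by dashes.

The waypoints must appear in the order K, I, O, with no cell reused.
Route from C: right 1 to D, down 1 to K, left 2 to I, up 1 to B, left 1 to A, down 2 to M, right 3 to P — 11 moves in all.
Check: order respected (K at step 2, I at step 4, O at step 10); 11 moves as required.

C - D - K - J - I - B - A - H - M - N - O - P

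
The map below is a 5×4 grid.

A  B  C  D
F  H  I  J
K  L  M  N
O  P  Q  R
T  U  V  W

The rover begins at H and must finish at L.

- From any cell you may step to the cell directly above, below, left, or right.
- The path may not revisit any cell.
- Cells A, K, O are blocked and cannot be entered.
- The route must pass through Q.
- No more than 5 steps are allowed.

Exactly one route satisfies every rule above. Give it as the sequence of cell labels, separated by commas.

H, I, M, Q, P, L

Any route must reach Q and still end at L within 5 moves, so the order of the required stops is forced.
Route from H: right 1 to I, down 2 to Q, left 1 to P, up 1 to L — 5 moves in all.
Check: all required cells visited; 5 ≤ 5 moves.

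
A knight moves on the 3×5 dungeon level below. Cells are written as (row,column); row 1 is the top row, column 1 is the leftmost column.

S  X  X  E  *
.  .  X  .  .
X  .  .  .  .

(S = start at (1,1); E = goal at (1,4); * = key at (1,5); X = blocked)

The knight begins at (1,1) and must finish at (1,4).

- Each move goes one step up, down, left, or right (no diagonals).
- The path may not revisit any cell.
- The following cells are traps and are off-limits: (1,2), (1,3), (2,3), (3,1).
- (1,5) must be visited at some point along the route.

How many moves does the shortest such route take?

Any route passes through (1,5) somewhere between (1,1) and (1,4). Summing Manhattan distances along the two legs ((1,1) → (1,5) → (1,4)) gives a lower bound of 4 + 1 = 5 moves.
That bound ignores the blocked cells. Measuring each leg by the fewest moves that actually steer around them ((1,1)→(1,5): 8; (1,5)→(1,4): 1) raises the lower bound to 9.
A route of 9 moves exists: (1,1) → (2,1) → (2,2) → (3,2) → (3,3) → (3,4) → (2,4) → (2,5) → (1,5) → (1,4).
Since 9 matches that lower bound, it is optimal.

9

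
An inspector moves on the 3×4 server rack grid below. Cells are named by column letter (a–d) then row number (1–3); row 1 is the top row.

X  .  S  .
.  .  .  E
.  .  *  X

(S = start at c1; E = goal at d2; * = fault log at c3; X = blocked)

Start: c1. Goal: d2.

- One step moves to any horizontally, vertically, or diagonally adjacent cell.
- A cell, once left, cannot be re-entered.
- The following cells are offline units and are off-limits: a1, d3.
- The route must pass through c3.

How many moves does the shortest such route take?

3

Any route passes through c3 somewhere between c1 and d2. Summing Chebyshev distances along the two legs (c1 → c3 → d2) gives a lower bound of 2 + 1 = 3 moves.
A route of 3 moves achieves this: c1 → b2 → c3 → d2.
Since 3 matches the lower bound, it is optimal.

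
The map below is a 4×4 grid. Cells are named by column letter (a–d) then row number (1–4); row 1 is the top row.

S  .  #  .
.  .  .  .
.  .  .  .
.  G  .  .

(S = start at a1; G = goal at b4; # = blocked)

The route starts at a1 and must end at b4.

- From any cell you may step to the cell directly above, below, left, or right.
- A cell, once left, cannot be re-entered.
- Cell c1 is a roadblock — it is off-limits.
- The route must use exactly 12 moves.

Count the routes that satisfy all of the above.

Need simple routes of exactly 12 moves from a1 to b4 (Manhattan distance 4, so 4 moves are spent on a detour and 4 undoing it).
Enumerating: a1 a2 b2 c2 d2 d3 d4 c4 c3 b3 a3 a4 b4 | a1 b1 b2 a2 a3 b3 c3 c2 d2 d3 d4 c4 b4 | a1 b1 b2 c2 d2 d3 d4 c4 c3 b3 a3 a4 b4.
That gives 3 routes.

3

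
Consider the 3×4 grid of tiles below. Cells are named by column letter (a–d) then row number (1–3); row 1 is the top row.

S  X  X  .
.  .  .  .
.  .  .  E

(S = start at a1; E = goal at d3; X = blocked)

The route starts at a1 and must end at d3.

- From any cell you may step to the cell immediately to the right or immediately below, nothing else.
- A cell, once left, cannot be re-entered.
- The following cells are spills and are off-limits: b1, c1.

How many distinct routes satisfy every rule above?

4

A right/down-only route from a1 to d3 makes exactly 2 down-moves and 3 right-moves in some order.
With no other constraints that would be C(5,2) = 10 routes.
Subtract routes through each blocked cell (inclusion–exclusion for overlaps): − through b1: 6 − through c1: 3 + through b1&c1: 3 → 4.
That gives 4 routes.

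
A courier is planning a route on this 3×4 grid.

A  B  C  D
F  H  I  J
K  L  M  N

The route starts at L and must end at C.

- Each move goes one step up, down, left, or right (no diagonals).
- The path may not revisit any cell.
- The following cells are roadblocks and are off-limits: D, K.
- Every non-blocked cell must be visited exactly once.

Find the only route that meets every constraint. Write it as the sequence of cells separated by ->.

Need to visit all 10 open cells exactly once, starting at L and ending at C.
Route from L: right 2 to N, up 1 to J, left 3 to F, up 1 to A, right 2 to C — 9 moves in all.
Check: all 10 open cells covered.

L -> M -> N -> J -> I -> H -> F -> A -> B -> C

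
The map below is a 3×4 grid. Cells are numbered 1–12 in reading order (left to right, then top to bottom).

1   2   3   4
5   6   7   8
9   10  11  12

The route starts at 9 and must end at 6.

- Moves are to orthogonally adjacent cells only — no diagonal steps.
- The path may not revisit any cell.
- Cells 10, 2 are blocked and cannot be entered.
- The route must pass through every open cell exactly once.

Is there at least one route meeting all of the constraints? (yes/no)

Cell 1 has only one open neighbour but is neither the start nor the goal, so a Hamiltonian route would have to both enter and leave it through the same neighbour — impossible without revisiting.

no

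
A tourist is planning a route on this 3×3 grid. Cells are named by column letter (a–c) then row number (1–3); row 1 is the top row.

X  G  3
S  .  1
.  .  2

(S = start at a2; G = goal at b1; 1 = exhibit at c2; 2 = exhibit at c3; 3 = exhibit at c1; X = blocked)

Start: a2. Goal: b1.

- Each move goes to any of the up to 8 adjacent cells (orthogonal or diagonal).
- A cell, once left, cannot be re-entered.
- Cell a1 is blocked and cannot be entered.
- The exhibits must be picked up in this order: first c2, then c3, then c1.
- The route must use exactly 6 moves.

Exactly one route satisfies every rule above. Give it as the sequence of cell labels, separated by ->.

The waypoints must appear in the order c2, c3, c1, with no cell reused.
Route from a2: down-right 1 to b3, up-right 1 to c2, down 1 to c3, up-left 1 to b2, up-right 1 to c1, left 1 to b1 — 6 moves in all.
Check: order respected (1 at step 2, 2 at step 3, 3 at step 5); 6 moves as required.

a2 -> b3 -> c2 -> c3 -> b2 -> c1 -> b1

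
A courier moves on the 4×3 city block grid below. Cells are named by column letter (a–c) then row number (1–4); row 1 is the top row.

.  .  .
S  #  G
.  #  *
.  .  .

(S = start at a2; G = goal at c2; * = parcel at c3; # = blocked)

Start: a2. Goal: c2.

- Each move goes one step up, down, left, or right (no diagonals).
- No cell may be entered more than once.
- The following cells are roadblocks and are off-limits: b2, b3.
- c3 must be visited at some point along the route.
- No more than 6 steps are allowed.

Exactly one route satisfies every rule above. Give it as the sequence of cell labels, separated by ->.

The budget equals the shortest possible length, so every move has to be on a shortest route through the required cells.
Route from a2: 2× down (reaching a4), 2× right (reaching c4), 2× up (reaching c2) — 6 moves in all.
Check: all required cells visited; 6 ≤ 6 moves.

a2 -> a3 -> a4 -> b4 -> c4 -> c3 -> c2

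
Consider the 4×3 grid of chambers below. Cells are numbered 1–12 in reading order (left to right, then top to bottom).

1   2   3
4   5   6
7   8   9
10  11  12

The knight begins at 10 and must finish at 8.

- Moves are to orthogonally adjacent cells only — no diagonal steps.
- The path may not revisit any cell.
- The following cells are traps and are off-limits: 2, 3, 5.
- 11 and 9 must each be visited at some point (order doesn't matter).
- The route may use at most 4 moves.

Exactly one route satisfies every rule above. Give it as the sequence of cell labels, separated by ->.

Any route must reach 11 and 9 and still end at 8 within 4 moves, so the order of the required stops is forced.
Route from 10: 2× right (reaching 12), up to 9, left to 8 — 4 moves in all.
Check: all required cells visited; 4 ≤ 4 moves.

10 -> 11 -> 12 -> 9 -> 8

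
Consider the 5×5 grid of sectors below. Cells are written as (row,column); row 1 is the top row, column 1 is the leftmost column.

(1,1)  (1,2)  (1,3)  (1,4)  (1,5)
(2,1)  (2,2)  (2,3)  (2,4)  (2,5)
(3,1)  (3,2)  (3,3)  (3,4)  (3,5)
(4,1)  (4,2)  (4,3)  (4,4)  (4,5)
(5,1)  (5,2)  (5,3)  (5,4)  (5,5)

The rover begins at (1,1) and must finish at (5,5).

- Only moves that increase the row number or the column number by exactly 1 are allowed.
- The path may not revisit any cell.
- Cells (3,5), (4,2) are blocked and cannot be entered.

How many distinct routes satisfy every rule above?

39

A right/down-only route from (1,1) to (5,5) makes exactly 4 down-moves and 4 right-moves in some order.
With no other constraints that would be C(8,4) = 70 routes.
Subtract routes through each blocked cell (inclusion–exclusion for overlaps): − through (3,5): 15 − through (4,2): 16 → 39.
That gives 39 routes.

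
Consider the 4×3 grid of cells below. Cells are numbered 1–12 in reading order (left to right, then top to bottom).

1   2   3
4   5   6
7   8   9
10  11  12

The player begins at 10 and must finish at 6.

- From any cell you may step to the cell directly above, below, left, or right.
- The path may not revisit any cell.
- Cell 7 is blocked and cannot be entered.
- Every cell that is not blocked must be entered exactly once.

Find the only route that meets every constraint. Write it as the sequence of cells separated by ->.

Need to visit all 11 open cells exactly once, starting at 10 and ending at 6.
Cell 12 has only two open neighbours (9 and 11), so the path must pass straight through it: one of those is the cell it's entered from and the other is where it exits.
Route from 10: 2× right (reaching 12), up to 9, left to 8, up to 5, left to 4, up to 1, 2× right (reaching 3), down to 6 — 10 moves in all.
Check: all 11 open cells covered.

10 -> 11 -> 12 -> 9 -> 8 -> 5 -> 4 -> 1 -> 2 -> 3 -> 6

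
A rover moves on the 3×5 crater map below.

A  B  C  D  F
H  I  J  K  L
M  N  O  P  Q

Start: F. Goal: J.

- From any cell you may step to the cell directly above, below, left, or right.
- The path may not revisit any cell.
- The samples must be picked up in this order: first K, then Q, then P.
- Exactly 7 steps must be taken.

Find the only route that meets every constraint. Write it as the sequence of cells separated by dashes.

The waypoints must appear in the order K, Q, P, with no cell reused.
Route from F: left to D, down to K, right to L, down to Q, 2× left (reaching O), up to J — 7 moves in all.
Check: order respected (K at step 2, Q at step 4, P at step 5); 7 moves as required.

F - D - K - L - Q - P - O - J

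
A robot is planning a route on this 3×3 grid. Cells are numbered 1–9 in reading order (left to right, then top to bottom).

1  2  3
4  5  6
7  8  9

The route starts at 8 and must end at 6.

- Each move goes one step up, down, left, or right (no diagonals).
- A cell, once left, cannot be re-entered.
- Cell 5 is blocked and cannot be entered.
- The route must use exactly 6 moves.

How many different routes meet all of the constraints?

1

Need simple routes of exactly 6 moves from 8 to 6 (Manhattan distance 2, so 2 moves are spent on a detour and 2 undoing it).
Enumerating: 8 7 4 1 2 3 6.
That gives 1 route.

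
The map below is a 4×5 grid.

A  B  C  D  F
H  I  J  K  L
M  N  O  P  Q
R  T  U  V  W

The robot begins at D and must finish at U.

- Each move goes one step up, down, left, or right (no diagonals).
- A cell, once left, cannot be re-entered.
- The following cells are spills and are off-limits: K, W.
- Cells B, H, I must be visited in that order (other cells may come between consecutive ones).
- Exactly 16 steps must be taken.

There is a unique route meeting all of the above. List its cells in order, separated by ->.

D -> F -> L -> Q -> P -> O -> J -> C -> B -> A -> H -> I -> N -> M -> R -> T -> U

The waypoints must appear in the order B, H, I, with no cell reused.
Route from D: right to F, 2× down (reaching Q), 2× left (reaching O), 2× up (reaching C), 2× left (reaching A), down to H, right to I, down to N, left to M, down to R, 2× right (reaching U) — 16 moves in all.
Check: order respected (B at step 8, H at step 10, I at step 11); 16 moves as required.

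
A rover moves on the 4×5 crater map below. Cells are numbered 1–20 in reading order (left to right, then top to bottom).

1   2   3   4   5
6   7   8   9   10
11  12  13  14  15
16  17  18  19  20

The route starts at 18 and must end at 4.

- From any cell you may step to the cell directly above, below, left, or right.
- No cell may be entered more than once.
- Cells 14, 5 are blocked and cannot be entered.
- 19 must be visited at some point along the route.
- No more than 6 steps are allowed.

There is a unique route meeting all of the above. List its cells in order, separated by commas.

The budget equals the shortest possible length, so every move has to be on a shortest route through the required cells.
Route from 18: right 2 to 20, up 2 to 10, left 1 to 9, up 1 to 4 — 6 moves in all.
Check: all required cells visited; 6 ≤ 6 moves.

18, 19, 20, 15, 10, 9, 4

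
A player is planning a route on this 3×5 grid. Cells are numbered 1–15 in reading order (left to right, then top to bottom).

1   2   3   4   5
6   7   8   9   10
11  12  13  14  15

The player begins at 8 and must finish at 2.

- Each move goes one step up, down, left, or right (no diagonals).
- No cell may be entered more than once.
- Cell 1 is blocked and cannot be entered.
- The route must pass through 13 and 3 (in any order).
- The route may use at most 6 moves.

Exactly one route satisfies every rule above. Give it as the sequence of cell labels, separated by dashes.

Any route must reach 13 and 3 and still end at 2 within 6 moves, so the order of the required stops is forced.
Route from 8: down to 13, right to 14, 2× up (reaching 4), 2× left (reaching 2) — 6 moves in all.
Check: all required cells visited; 6 ≤ 6 moves.

8 - 13 - 14 - 9 - 4 - 3 - 2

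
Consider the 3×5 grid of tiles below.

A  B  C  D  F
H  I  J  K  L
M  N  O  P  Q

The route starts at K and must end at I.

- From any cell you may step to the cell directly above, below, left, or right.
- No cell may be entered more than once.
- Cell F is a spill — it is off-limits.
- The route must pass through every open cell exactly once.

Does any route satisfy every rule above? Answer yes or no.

Colour the cells like a checkerboard: each orthogonal step flips colour, so a Hamiltonian route alternates colours. Here there are 7 cells of one colour and 7 of the other, with start on the same colour as the goal — the counts and endpoints can't be arranged into an alternating sequence of length 14, so no Hamiltonian route exists.

no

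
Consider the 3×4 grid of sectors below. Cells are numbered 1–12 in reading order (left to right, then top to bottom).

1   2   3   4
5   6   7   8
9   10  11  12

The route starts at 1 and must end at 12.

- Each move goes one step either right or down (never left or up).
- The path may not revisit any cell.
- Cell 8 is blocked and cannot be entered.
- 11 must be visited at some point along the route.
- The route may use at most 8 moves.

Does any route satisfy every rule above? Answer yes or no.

yes

One route that works: 1 → 5 → 9 → 10 → 11 → 12.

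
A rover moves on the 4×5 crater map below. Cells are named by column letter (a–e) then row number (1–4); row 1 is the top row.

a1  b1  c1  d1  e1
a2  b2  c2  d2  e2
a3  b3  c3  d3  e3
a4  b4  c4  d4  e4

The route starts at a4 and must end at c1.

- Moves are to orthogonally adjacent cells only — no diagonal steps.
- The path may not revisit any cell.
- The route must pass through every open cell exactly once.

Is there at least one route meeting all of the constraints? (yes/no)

One route that works: a4 → a3 → a2 → a1 → b1 → b2 → b3 → b4 → c4 → c3 → c2 → d2 → d3 → d4 → e4 → e3 → e2 → e1 → d1 → c1.

yes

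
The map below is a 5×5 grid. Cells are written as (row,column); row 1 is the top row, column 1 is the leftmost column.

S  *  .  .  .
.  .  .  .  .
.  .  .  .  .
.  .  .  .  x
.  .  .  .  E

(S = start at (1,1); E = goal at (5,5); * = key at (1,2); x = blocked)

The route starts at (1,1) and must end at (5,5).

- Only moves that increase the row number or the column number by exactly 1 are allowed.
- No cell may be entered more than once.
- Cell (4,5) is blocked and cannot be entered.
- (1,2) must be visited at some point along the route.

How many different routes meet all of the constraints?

A right/down-only route from (1,1) to (5,5) makes exactly 4 down-moves and 4 right-moves in some order.
With no other constraints that would be C(8,4) = 70 routes.
Split at (1,2) and multiply the segment counts (each segment already excludes blocked cells): (1,1)→(1,2): 1; (1,2)→(5,5): 15; product = 15.
That gives 15 routes.

15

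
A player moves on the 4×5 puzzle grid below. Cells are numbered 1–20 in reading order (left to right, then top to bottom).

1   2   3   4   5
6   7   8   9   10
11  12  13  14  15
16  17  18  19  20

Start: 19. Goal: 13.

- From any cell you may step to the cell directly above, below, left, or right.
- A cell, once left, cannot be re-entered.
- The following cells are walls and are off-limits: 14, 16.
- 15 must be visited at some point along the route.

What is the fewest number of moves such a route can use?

6

Any route passes through 15 somewhere between 19 and 13. Summing Manhattan distances along the two legs (19 → 15 → 13) gives a lower bound of 2 + 2 = 4 moves.
That bound ignores the blocked cells. Measuring each leg by the fewest moves that actually steer around them (19→15: 2; 15→13: 4) raises the lower bound to 6.
A route of 6 moves exists: 19 → 20 → 15 → 10 → 9 → 8 → 13.
Since 6 matches that lower bound, it is optimal.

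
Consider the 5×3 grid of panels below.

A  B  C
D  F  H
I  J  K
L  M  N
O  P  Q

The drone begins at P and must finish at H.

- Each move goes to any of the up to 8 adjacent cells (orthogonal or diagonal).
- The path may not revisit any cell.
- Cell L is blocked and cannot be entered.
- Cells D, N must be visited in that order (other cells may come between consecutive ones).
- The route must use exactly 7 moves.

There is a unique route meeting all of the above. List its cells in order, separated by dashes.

The waypoints must appear in the order D, N, with no cell reused.
Route from P: up to M, up-left to I, up to D, 2× down-right (reaching N), 2× up (reaching H) — 7 moves in all.
Check: order respected (D at step 3, N at step 5); 7 moves as required.

P - M - I - D - J - N - K - H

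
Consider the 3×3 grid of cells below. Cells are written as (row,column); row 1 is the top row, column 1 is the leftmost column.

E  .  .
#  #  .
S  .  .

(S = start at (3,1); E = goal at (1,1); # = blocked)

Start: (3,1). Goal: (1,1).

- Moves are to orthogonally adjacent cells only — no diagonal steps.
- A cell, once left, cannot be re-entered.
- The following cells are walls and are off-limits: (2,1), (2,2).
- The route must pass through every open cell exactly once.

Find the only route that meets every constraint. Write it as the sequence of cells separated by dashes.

(3,1) - (3,2) - (3,3) - (2,3) - (1,3) - (1,2) - (1,1)

Need to visit all 7 open cells exactly once, starting at (3,1) and ending at (1,1).
Cell (3,3) has only two open neighbours ((2,3) and (3,2)), so the path must pass straight through it: one of those is the cell it's entered from and the other is where it exits.
Route from (3,1): right 2 to (3,3), up 2 to (1,3), left 2 to (1,1) — 6 moves in all.
Check: all 7 open cells covered.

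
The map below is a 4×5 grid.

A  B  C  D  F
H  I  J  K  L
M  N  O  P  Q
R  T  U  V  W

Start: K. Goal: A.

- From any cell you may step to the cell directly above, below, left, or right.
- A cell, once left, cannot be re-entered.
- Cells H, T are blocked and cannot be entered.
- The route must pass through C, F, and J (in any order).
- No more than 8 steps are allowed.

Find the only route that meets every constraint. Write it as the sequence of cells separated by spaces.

The budget equals the shortest possible length, so every move has to be on a shortest route through the required cells.
Route from K: right to L, up to F, 2× left (reaching C), down to J, left to I, up to B, left to A — 8 moves in all.
Check: all required cells visited; 8 ≤ 8 moves.

K L F D C J I B A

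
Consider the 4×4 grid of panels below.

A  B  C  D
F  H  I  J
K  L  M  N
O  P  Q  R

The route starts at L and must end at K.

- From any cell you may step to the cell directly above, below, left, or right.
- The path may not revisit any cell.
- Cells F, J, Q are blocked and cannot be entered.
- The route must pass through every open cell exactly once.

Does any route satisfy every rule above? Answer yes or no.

Cell A has only one open neighbour but is neither the start nor the goal, so a Hamiltonian route would have to both enter and leave it through the same neighbour — impossible without revisiting.

no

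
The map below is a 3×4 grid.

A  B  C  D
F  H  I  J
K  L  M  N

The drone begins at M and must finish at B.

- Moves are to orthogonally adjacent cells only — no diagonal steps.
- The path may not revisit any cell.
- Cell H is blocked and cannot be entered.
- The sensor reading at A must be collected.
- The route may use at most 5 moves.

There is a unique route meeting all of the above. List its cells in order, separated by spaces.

M L K F A B

The 5-move cap with required stops at A leaves no slack for detours.
Route from M: left 2 to K, up 2 to A, right 1 to B — 5 moves in all.
Check: all required cells visited; 5 ≤ 5 moves.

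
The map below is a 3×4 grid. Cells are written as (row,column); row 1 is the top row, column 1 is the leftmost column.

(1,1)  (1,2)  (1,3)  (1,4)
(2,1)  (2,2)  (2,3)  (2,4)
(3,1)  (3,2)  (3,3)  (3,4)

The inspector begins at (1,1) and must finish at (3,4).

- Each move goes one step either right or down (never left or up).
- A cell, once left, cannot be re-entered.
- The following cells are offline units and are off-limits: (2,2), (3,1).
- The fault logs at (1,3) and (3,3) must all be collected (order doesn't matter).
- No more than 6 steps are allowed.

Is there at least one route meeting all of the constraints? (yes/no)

One route that works: (1,1) → (1,2) → (1,3) → (2,3) → (3,3) → (3,4).

yes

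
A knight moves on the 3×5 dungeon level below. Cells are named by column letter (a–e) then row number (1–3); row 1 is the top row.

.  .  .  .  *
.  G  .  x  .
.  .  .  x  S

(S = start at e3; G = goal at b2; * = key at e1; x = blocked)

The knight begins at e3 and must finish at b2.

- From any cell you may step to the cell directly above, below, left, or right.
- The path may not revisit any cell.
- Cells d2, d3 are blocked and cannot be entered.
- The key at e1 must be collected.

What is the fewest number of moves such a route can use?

6

Any route passes through e1 somewhere between e3 and b2. Summing Manhattan distances along the two legs (e3 → e1 → b2) gives a lower bound of 2 + 4 = 6 moves.
A route of 6 moves achieves this: e3 → e2 → e1 → d1 → c1 → c2 → b2.
Since 6 matches the lower bound, it is optimal.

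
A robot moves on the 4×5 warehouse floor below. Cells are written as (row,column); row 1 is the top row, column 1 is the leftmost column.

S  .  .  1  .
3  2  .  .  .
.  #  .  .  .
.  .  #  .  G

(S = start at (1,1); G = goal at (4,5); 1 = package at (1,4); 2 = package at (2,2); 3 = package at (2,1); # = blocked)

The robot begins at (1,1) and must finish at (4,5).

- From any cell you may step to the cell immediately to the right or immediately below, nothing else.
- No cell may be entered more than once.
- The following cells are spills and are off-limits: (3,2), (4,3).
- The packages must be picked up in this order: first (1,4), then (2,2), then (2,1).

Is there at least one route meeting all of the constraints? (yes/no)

no

(2,2) lies to the left of (1,4), so going from (1,4) to (2,2) would need a leftward move — but moves only go right/down, so (1,4) cannot be visited before (2,2).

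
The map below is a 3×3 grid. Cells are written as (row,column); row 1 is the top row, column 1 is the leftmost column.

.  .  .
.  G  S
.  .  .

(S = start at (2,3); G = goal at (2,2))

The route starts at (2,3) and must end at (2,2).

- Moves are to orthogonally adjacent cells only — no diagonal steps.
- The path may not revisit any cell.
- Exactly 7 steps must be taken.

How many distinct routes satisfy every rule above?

Need simple routes of exactly 7 moves from (2,3) to (2,2) (Manhattan distance 1, so 3 moves are spent on a detour and 3 undoing it).
Enumerating: (2,3) (1,3) (1,2) (1,1) (2,1) (3,1) (3,2) (2,2) | (2,3) (3,3) (3,2) (3,1) (2,1) (1,1) (1,2) (2,2).
That gives 2 routes.

2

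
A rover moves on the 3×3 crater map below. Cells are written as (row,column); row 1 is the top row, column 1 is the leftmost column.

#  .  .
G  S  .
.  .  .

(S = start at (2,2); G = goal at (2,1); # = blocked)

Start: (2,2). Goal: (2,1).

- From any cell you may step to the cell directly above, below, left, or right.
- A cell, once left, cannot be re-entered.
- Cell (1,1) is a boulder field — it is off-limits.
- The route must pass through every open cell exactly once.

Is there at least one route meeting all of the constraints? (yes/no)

yes

One route that works: (2,2) → (1,2) → (1,3) → (2,3) → (3,3) → (3,2) → (3,1) → (2,1).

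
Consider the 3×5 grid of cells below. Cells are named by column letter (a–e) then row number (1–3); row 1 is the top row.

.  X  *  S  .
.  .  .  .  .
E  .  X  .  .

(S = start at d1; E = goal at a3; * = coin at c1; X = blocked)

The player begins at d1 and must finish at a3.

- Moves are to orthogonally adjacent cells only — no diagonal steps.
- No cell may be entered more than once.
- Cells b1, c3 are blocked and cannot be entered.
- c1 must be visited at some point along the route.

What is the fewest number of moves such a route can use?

Any route passes through c1 somewhere between d1 and a3. Summing Manhattan distances along the two legs (d1 → c1 → a3) gives a lower bound of 1 + 4 = 5 moves.
A route of 5 moves achieves this: d1 → c1 → c2 → b2 → b3 → a3.
Since 5 matches the lower bound, it is optimal.

5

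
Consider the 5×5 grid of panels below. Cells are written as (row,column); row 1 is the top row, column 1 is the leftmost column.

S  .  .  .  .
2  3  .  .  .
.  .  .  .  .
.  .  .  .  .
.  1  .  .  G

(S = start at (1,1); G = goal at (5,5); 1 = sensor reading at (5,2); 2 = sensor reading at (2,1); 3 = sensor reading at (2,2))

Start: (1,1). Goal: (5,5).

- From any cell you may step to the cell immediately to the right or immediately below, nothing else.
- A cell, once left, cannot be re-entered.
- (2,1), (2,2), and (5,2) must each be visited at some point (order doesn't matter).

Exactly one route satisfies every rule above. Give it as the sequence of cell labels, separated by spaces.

(1,1) (2,1) (2,2) (3,2) (4,2) (5,2) (5,3) (5,4) (5,5)

Moves only go right or down, so the column and row indices never decrease.
Route from (1,1): down 1 to (2,1), right 1 to (2,2), down 3 to (5,2), right 3 to (5,5) — 8 moves in all.
Check: all required cells visited.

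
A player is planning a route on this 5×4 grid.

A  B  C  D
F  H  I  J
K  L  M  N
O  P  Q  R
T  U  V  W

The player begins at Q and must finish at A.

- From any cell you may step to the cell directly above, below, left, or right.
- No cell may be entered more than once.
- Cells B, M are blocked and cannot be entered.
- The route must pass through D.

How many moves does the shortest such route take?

Any route passes through D somewhere between Q and A. Summing Manhattan distances along the two legs (Q → D → A) gives a lower bound of 4 + 3 = 7 moves.
That bound ignores the blocked cells. Measuring each leg by the fewest moves that actually steer around them (Q→D: 4; D→A: 5) raises the lower bound to 9.
A route of 9 moves exists: Q → R → N → J → D → C → I → H → F → A.
Since 9 matches that lower bound, it is optimal.

9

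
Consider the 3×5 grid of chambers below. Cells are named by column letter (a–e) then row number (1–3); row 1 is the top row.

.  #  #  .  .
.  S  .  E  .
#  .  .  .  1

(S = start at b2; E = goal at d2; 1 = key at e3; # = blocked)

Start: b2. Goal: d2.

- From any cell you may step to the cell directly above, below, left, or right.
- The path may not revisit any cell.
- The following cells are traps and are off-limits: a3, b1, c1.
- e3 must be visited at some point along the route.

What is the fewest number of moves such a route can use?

6

Any route passes through e3 somewhere between b2 and d2. Summing Manhattan distances along the two legs (b2 → e3 → d2) gives a lower bound of 4 + 2 = 6 moves.
A route of 6 moves achieves this: b2 → b3 → c3 → d3 → e3 → e2 → d2.
Since 6 matches the lower bound, it is optimal.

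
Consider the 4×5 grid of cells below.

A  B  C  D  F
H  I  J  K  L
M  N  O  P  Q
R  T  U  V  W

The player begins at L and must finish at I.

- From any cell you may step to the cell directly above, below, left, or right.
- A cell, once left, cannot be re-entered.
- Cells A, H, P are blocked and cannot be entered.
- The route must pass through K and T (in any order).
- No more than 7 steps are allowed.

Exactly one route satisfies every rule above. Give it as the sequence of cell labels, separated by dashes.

Any route must reach K and T and still end at I within 7 moves, so the order of the required stops is forced.
Route from L: left 2 to J, down 2 to U, left 1 to T, up 2 to I — 7 moves in all.
Check: all required cells visited; 7 ≤ 7 moves.

L - K - J - O - U - T - N - I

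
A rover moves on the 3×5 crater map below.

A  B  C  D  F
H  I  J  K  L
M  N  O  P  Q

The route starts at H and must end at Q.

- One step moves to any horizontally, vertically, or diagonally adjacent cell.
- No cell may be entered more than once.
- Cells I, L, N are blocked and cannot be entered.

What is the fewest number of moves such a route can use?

With diagonal moves allowed, the Chebyshev distance max(|Δrow|,|Δcol|) from H to Q is 4, so at least 4 moves are needed.
A route of 4 moves achieves this: H → B → C → K → Q.
Since 4 matches the lower bound, it is optimal.

4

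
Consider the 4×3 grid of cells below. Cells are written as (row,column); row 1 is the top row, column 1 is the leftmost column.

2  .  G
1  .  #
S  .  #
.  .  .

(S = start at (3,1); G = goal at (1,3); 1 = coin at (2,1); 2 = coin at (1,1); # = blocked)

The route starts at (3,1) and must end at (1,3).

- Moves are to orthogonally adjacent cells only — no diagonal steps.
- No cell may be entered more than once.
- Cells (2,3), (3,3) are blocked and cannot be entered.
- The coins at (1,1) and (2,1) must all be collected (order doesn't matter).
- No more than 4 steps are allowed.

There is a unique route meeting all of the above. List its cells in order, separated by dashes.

The 4-move cap with required stops at (1,1), (2,1) leaves no slack for detours.
Route from (3,1): up 2 to (1,1), right 2 to (1,3) — 4 moves in all.
Check: all required cells visited; 4 ≤ 4 moves.

(3,1) - (2,1) - (1,1) - (1,2) - (1,3)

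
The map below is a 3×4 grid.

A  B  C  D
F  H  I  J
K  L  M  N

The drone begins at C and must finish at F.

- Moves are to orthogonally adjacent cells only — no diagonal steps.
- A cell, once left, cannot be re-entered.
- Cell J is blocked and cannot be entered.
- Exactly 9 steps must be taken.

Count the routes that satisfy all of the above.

Need simple routes of exactly 9 moves from C to F (Manhattan distance 3, so 3 moves are spent on a detour and 3 undoing it).
No route satisfies every constraint, so the count is 0.

0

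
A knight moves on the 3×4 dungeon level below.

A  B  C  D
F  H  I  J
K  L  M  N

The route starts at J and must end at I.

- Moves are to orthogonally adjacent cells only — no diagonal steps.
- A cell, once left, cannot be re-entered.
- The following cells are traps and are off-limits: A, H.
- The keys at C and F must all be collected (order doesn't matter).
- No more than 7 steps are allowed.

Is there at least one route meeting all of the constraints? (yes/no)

F must be visited but has only one open neighbour (K), and it is neither the start nor the goal — the route would have to enter and leave through K, re-entering it.

no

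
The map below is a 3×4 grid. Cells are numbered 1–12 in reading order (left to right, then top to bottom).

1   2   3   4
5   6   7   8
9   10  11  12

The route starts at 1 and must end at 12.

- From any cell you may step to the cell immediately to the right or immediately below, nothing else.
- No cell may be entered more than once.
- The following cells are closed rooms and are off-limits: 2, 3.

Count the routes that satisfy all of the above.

4

A right/down-only route from 1 to 12 makes exactly 2 down-moves and 3 right-moves in some order.
With no other constraints that would be C(5,2) = 10 routes.
Subtract routes through each blocked cell (inclusion–exclusion for overlaps): − through 2: 6 − through 3: 3 + through 2&3: 3 → 4.
That gives 4 routes.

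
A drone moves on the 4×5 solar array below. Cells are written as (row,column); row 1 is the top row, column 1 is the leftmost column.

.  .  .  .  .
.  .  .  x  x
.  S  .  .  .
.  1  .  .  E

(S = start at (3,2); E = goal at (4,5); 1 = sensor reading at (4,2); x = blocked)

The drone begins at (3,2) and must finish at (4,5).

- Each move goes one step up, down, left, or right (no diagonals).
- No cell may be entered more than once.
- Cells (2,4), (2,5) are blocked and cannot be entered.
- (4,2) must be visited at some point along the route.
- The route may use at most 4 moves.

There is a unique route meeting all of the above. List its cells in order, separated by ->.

Any route must reach (4,2) and still end at (4,5) within 4 moves, so the order of the required stops is forced.
Route from (3,2): down to (4,2), 3× right (reaching (4,5)) — 4 moves in all.
Check: all required cells visited; 4 ≤ 4 moves.

(3,2) -> (4,2) -> (4,3) -> (4,4) -> (4,5)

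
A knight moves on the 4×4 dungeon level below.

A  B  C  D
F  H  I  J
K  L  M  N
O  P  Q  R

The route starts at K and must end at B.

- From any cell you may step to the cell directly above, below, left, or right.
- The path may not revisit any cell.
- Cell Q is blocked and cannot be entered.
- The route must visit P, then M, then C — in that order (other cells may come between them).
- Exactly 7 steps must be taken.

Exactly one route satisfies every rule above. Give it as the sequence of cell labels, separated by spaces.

K O P L M I C B

The waypoints must appear in the order P, M, C, with no cell reused.
Route from K: down 1 to O, right 1 to P, up 1 to L, right 1 to M, up 2 to C, left 1 to B — 7 moves in all.
Check: order respected (P at step 2, M at step 4, C at step 6); 7 moves as required.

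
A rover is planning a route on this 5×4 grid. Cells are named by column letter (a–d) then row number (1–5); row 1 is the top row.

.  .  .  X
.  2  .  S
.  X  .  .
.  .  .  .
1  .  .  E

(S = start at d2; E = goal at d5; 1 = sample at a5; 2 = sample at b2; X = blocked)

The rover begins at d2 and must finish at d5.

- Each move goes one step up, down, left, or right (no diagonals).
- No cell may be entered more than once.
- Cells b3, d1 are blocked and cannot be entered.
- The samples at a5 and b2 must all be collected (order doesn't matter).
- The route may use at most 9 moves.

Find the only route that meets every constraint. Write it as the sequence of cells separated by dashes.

Any route must reach a5 and b2 and still end at d5 within 9 moves, so the order of the required stops is forced.
Route from d2: left 3 to a2, down 3 to a5, right 3 to d5 — 9 moves in all.
Check: all required cells visited; 9 ≤ 9 moves.

d2 - c2 - b2 - a2 - a3 - a4 - a5 - b5 - c5 - d5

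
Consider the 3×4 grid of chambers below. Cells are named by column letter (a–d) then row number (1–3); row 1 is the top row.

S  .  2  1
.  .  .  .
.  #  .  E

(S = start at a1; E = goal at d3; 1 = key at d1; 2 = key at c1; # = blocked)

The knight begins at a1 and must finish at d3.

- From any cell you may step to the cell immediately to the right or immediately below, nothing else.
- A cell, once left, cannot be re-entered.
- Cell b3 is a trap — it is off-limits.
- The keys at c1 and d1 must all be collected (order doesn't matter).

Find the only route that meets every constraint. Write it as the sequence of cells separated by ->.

Moves only go right or down, so the column and row indices never decrease.
Route from a1: right 3 to d1, down 2 to d3 — 5 moves in all.
Check: all required cells visited.

a1 -> b1 -> c1 -> d1 -> d2 -> d3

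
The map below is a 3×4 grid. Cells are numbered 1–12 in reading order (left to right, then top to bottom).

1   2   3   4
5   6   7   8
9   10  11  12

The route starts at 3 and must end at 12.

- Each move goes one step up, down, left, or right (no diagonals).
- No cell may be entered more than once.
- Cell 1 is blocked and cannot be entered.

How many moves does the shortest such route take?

3

The Manhattan distance from 3 to 12 is |1−3| + |3−4| = 3, so at least 3 moves are needed.
A route of 3 moves achieves this: 3 → 7 → 11 → 12.
Since 3 matches the lower bound, it is optimal.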